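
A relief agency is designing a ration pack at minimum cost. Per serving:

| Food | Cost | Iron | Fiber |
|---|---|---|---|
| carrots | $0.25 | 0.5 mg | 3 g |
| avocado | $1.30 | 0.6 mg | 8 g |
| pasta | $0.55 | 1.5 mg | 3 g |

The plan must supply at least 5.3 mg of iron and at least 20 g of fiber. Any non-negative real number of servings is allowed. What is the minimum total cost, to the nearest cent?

This is a tiny linear program; its minimum lies at a vertex of the feasible set. List the vertices and price them.
carrots only: max(5.3/0.5, 20/3) = 10.6 servings → $2.65.
avocado only: max(5.3/0.6, 20/8) = 8.833 servings → $11.48.
pasta only: max(5.3/1.5, 20/3) = 6.667 servings → $3.67.
carrots + avocado: the both-tight solution has a negative serving — not a feasible corner.
carrots + pasta with both tight: 4.7 servings and 1.967 servings → $2.26.
avocado + pasta with both tight: 1.382 servings and 2.98 servings → $3.44.
Cheapest feasible corner: $2.26.

$2.26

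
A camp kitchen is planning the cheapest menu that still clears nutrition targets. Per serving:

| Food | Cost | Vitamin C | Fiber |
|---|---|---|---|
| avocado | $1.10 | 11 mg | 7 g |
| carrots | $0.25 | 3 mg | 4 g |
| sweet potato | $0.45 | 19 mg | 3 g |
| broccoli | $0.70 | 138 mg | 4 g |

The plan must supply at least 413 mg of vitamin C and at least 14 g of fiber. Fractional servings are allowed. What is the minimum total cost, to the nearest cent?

An LP optimum is at a vertex; with two nutrient constraints at most two foods are used. Check each candidate.
avocado only: max(413/11, 14/7) = 37.55 servings → $41.30.
carrots only: max(413/3, 14/4) = 137.7 servings → $34.42.
sweet potato only: max(413/19, 14/3) = 21.74 servings → $9.78.
broccoli only: max(413/138, 14/4) = 3.5 servings → $2.45.
avocado + carrots: the both-tight solution has a negative serving — not a feasible corner.
avocado + sweet potato: the both-tight solution has a negative serving — not a feasible corner.
avocado + broccoli with both tight: 0.3037 servings and 2.969 servings → $2.41.
carrots + sweet potato: the both-tight solution has a negative serving — not a feasible corner.
carrots + broccoli with both tight: 0.5185 servings and 2.981 servings → $2.22.
sweet potato + broccoli with both tight: 0.8284 servings and 2.879 servings → $2.39.
The minimum over all feasible corners is $2.22.

$2.22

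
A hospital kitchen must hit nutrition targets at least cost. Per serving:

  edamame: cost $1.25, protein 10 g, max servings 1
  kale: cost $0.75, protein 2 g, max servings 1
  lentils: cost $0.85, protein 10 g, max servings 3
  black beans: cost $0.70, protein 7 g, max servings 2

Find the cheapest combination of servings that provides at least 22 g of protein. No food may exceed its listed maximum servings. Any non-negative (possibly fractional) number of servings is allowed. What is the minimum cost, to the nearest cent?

Cost per g of protein: lentils $0.0850, black beans $0.1000, edamame $0.1250, kale $0.3750.
Take 2.2 servings of lentils: +22.0 g protein for $1.87 (total $1.87, still need 0.0 g).
Filling from the cheapest source first is optimal under one linear minimum: $1.87.

$1.87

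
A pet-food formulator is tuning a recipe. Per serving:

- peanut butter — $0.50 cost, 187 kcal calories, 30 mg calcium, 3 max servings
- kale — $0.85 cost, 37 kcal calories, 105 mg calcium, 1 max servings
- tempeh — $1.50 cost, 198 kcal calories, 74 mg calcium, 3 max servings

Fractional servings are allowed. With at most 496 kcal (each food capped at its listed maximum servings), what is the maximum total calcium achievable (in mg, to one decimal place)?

Calcium per kcal: kale 2.838, tempeh 0.3737, peanut butter 0.1604.
Take 1 serving of kale: uses 37 kcal, +105.0 mg calcium (running total 105.0 mg).
Take 2.318 servings of tempeh: uses 459 kcal, +171.5 mg calcium (running total 276.5 mg).
Filling greedily by calcium-per-kcal is optimal for one linear limit, giving 276.5 mg.

276.5 mg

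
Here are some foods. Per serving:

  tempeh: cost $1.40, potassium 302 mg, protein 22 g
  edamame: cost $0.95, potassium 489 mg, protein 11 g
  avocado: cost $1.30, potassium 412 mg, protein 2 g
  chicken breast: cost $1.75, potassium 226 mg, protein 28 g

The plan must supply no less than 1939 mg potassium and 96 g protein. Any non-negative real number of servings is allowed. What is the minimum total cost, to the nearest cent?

$6.57

With two linear requirements the optimum uses one or two foods; enumerate the corners.
tempeh only: max(1939/302, 96/22) = 6.421 servings → $8.99.
edamame only: max(1939/489, 96/11) = 8.727 servings → $8.29.
avocado only: max(1939/412, 96/2) = 48 servings → $62.40.
chicken breast only: max(1939/226, 96/28) = 8.58 servings → $15.01.
tempeh + edamame with both tight: 3.445 servings and 1.838 servings → $6.57.
tempeh + avocado with both tight: 4.217 servings and 1.615 servings → $8.00.
tempeh + chicken breast with both targets exact would need a negative amount; discard.
edamame + avocado: intersection lies outside the first quadrant.
edamame + chicken breast with both tight: 2.909 servings and 2.286 servings → $6.76.
avocado + chicken breast with both tight: 2.941 servings and 3.219 servings → $9.46.
The minimum over all feasible corners is $6.57.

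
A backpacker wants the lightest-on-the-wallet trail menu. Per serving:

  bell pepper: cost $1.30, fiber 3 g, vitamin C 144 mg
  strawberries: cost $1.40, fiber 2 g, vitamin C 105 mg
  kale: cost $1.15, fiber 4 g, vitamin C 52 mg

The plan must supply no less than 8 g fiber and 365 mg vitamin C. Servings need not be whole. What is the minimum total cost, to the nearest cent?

$3.39

For a min-cost LP with two ≥-constraints, a basic feasible solution has at most two positive variables.
bell pepper only: max(8/3, 365/144) = 2.667 servings → $3.47.
strawberries only: max(8/2, 365/105) = 4 servings → $5.60.
kale only: max(8/4, 365/52) = 7.019 servings → $8.07.
bell pepper + strawberries with both targets exact would need a negative amount; discard.
bell pepper + kale with both tight: 2.486 servings and 0.1357 servings → $3.39.
strawberries + kale with both tight: 3.304 servings and 0.3481 servings → $5.03.
The minimum over all feasible corners is $3.39.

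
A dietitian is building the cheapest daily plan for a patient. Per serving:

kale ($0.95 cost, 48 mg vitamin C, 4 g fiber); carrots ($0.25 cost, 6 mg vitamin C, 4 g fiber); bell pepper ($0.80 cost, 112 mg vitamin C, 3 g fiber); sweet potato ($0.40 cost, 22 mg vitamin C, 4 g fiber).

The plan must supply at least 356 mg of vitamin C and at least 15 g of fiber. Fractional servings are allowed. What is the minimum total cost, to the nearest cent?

$2.84

This is a tiny linear program; its minimum lies at a vertex of the feasible set. List the vertices and price them.
kale only: max(356/48, 15/4) = 7.417 servings → $7.05.
carrots only: max(356/6, 15/4) = 59.33 servings → $14.83.
bell pepper only: max(356/112, 15/3) = 5 servings → $4.00.
sweet potato only: max(356/22, 15/4) = 16.18 servings → $6.47.
kale + carrots with both targets exact would need a negative amount; discard.
kale + bell pepper with both tight: 2.013 servings and 2.316 servings → $3.77.
kale + sweet potato: the both-tight solution has a negative serving — not a feasible corner.
carrots + bell pepper with both tight: 1.423 servings and 3.102 servings → $2.84.
carrots + sweet potato: the both-tight solution has a negative serving — not a feasible corner.
bell pepper + sweet potato with both tight: 2.864 servings and 1.602 servings → $2.93.
The minimum over all feasible corners is $2.84.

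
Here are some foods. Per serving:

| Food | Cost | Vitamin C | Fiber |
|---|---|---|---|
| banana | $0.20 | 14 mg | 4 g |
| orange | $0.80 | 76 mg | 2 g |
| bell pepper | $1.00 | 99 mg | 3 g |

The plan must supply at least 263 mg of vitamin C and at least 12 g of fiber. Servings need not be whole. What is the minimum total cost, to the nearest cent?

With two linear requirements the optimum uses one or two foods; enumerate the corners.
banana only: max(263/14, 12/4) = 18.79 servings → $3.76.
orange only: max(263/76, 12/2) = 6 servings → $4.80.
bell pepper only: max(263/99, 12/3) = 4 servings → $4.00.
banana + orange with both tight: 1.399 servings and 3.203 servings → $2.84.
banana + bell pepper with both tight: 1.127 servings and 2.497 servings → $2.72.
orange + bell pepper with both targets exact would need a negative amount; discard.
Cheapest feasible corner: $2.72.

$2.72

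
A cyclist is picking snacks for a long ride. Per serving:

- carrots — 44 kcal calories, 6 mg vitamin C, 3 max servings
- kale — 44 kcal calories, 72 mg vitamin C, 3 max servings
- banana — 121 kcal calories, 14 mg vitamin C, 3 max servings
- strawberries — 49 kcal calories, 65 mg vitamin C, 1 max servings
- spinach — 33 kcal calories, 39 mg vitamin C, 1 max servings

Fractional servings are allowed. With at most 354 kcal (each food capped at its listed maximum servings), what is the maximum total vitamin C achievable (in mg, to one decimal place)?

338.9 mg

Vitamin C per kcal: kale 1.636, strawberries 1.327, spinach 1.182, carrots 0.1364, banana 0.1157.
Take 3 servings of kale: uses 132 kcal, +216.0 mg vitamin C (running total 216.0 mg).
Take 1 serving of strawberries: uses 49 kcal, +65.0 mg vitamin C (running total 281.0 mg).
Take 1 serving of spinach: uses 33 kcal, +39.0 mg vitamin C (running total 320.0 mg).
Take 3 servings of carrots: uses 132 kcal, +18.0 mg vitamin C (running total 338.0 mg).
Take 0.06612 servings of banana: uses 8 kcal, +0.9 mg vitamin C (running total 338.9 mg).
Filling greedily by vitamin C-per-kcal is optimal for one linear limit, giving 338.9 mg.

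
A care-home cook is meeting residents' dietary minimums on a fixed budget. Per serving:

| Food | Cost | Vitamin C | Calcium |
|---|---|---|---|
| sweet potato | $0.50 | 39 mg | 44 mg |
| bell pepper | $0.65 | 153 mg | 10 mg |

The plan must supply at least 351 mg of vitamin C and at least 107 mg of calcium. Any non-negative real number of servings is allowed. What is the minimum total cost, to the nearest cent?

Check every corner: each single food scaled to meet both minima, and each pair solved so both constraints bind.
sweet potato only: max(351/39, 107/44) = 9 servings → $4.50.
bell pepper only: max(351/153, 107/10) = 10.7 servings → $6.96.
sweet potato + bell pepper with both tight: 2.028 servings and 1.777 servings → $2.17.
So the least-cost plan costs $2.17.

$2.17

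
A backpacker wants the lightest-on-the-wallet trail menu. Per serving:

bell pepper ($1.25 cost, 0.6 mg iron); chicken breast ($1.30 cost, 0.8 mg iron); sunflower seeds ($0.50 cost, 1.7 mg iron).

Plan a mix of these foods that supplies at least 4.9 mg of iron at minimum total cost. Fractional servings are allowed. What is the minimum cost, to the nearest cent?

Cost per mg of iron: sunflower seeds $0.2941, chicken breast $1.6250, bell pepper $2.0833.
With no serving limits, use only sunflower seeds: 4.9 mg / 1.7 mg = 2.882 servings × $0.50 = $1.44.

$1.44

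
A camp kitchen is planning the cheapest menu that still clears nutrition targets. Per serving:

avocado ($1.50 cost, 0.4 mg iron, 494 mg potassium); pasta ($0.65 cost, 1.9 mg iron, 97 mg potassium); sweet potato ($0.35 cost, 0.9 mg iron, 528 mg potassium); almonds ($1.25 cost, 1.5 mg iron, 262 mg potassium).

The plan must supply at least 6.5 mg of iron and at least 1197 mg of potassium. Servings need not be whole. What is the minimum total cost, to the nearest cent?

$2.30

Two binding constraints pin down two serving amounts, so the optimal mix uses at most two foods. The candidates are each food alone (scaled to the tighter of iron/potassium) and each pair with both constraints tight.
avocado only: max(6.5/0.4, 1197/494) = 16.25 servings → $24.38.
pasta only: max(6.5/1.9, 1197/97) = 12.34 servings → $8.02.
sweet potato only: max(6.5/0.9, 1197/528) = 7.222 servings → $2.53.
almonds only: max(6.5/1.5, 1197/262) = 4.569 servings → $5.71.
avocado + pasta with both tight: 1.827 servings and 3.036 servings → $4.71.
avocado + sweet potato: the both-tight solution has a negative serving — not a feasible corner.
avocado + almonds with both tight: 0.1454 servings and 4.295 servings → $5.59.
pasta + sweet potato with both tight: 2.571 servings and 1.795 servings → $2.30.
pasta + almonds: the both-tight solution has a negative serving — not a feasible corner.
sweet potato + almonds with both tight: 0.1663 servings and 4.234 servings → $5.35.
Cheapest feasible corner: $2.30.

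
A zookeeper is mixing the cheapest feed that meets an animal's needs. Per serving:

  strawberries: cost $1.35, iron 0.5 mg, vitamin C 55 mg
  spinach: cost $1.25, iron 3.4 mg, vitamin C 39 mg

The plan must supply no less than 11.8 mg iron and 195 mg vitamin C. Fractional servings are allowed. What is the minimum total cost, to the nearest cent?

strawberries only: max(11.8/0.5, 195/55) = 23.6 servings → $31.86.
spinach only: max(11.8/3.4, 195/39) = 5 servings → $6.25.
strawberries + spinach with both tight: 1.211 servings and 3.293 servings → $5.75.
Cheapest feasible corner: $5.75.

$5.75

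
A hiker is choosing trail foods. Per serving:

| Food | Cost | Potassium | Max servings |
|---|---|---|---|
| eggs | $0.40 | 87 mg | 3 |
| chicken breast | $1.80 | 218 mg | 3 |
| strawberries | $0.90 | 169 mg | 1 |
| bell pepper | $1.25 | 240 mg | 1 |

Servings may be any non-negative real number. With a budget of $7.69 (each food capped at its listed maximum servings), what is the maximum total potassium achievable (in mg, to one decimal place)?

Potassium per dollar: eggs 217.5, bell pepper 192, strawberries 187.8, chicken breast 121.1.
Take 3 servings of eggs: spends $1.20, +261.0 mg potassium (running total 261.0 mg).
Take 1 serving of bell pepper: spends $1.25, +240.0 mg potassium (running total 501.0 mg).
Take 1 serving of strawberries: spends $0.90, +169.0 mg potassium (running total 670.0 mg).
Take 2.411 servings of chicken breast: spends $4.34, +525.6 mg potassium (running total 1195.6 mg).
Greedy by best ratio exhausts the cost allowance optimally: 1195.6 mg.

1195.6 mg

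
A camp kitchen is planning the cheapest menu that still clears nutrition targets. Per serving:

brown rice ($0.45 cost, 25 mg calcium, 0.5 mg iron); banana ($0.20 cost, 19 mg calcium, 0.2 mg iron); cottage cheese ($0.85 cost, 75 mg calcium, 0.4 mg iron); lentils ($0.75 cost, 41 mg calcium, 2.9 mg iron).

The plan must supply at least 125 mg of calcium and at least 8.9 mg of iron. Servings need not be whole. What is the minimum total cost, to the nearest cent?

The cheapest plan sits at a corner of the feasible region — with two constraints it uses at most two foods.
brown rice only: max(125/25, 8.9/0.5) = 17.8 servings → $8.01.
banana only: max(125/19, 8.9/0.2) = 44.5 servings → $8.90.
cottage cheese only: max(125/75, 8.9/0.4) = 22.25 servings → $18.91.
lentils only: max(125/41, 8.9/2.9) = 3.069 servings → $2.30.
brown rice + banana: the both-tight solution has a negative serving — not a feasible corner.
brown rice + cottage cheese: the both-tight solution has a negative serving — not a feasible corner.
brown rice + lentils: intersection lies outside the first quadrant.
banana + cottage cheese: the both-tight solution has a negative serving — not a feasible corner.
banana + lentils with both targets exact would need a negative amount; discard.
cottage cheese + lentils: the both-tight solution has a negative serving — not a feasible corner.
So the least-cost plan costs $2.30.

$2.30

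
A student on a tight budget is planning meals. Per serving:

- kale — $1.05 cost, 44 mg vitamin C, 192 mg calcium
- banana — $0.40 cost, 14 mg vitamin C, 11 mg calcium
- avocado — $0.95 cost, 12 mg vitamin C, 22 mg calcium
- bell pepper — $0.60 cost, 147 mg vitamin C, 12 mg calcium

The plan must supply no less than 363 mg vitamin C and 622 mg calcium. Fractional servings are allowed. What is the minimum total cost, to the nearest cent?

With two linear requirements the optimum uses one or two foods; enumerate the corners.
kale only: max(363/44, 622/192) = 8.25 servings → $8.66.
banana only: max(363/14, 622/11) = 56.55 servings → $22.62.
avocado only: max(363/12, 622/22) = 30.25 servings → $28.74.
bell pepper only: max(363/147, 622/12) = 51.83 servings → $31.10.
kale + banana with both tight: 2.139 servings and 19.21 servings → $9.93.
kale + avocado with both targets exact would need a negative amount; discard.
kale + bell pepper with both tight: 3.144 servings and 1.528 servings → $4.22.
banana + avocado with both tight: 2.966 servings and 26.79 servings → $26.64.
banana + bell pepper: intersection lies outside the first quadrant.
avocado + bell pepper with both tight: 28.18 servings and 0.1689 servings → $26.87.
So the least-cost plan costs $4.22.

$4.22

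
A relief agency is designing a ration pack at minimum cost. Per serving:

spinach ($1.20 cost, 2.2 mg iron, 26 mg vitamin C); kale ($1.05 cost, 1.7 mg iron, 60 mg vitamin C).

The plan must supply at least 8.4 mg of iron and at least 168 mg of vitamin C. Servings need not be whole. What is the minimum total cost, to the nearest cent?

$4.79

Two binding constraints pin down two serving amounts, so the optimal mix uses at most two foods. The candidates are each food alone (scaled to the tighter of iron/vitamin C) and each pair with both constraints tight.
spinach only: max(8.4/2.2, 168/26) = 6.462 servings → $7.75.
kale only: max(8.4/1.7, 168/60) = 4.941 servings → $5.19.
spinach + kale with both tight: 2.487 servings and 1.722 servings → $4.79.
The minimum over all feasible corners is $4.79.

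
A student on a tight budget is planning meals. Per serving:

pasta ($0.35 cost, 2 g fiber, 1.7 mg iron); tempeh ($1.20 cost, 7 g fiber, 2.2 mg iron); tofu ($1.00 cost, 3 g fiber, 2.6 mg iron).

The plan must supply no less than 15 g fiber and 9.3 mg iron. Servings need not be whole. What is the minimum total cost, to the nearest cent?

Minimising a linear cost over {fiber ≥ 15, iron ≥ 9.3, servings ≥ 0} — the optimum is at a vertex, using one or two foods.
pasta only: max(15/2, 9.3/1.7) = 7.5 servings → $2.62.
tempeh only: max(15/7, 9.3/2.2) = 4.227 servings → $5.07.
tofu only: max(15/3, 9.3/2.6) = 5 servings → $5.00.
pasta + tempeh with both tight: 4.28 servings and 0.92 servings → $2.60.
pasta + tofu: the both-tight solution has a negative serving — not a feasible corner.
tempeh + tofu with both tight: 0.9569 servings and 2.767 servings → $3.92.
Cheapest feasible corner: $2.60.

$2.60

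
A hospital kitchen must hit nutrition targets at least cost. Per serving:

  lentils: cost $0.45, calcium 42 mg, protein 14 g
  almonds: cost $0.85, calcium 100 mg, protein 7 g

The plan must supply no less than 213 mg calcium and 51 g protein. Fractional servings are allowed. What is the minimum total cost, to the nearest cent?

$2.11

An LP optimum is at a vertex; with two nutrient constraints at most two foods are used. Check each candidate.
lentils only: max(213/42, 51/14) = 5.071 servings → $2.28.
almonds only: max(213/100, 51/7) = 7.286 servings → $6.19.
lentils + almonds with both tight: 3.263 servings and 0.7595 servings → $2.11.
The minimum over all feasible corners is $2.11.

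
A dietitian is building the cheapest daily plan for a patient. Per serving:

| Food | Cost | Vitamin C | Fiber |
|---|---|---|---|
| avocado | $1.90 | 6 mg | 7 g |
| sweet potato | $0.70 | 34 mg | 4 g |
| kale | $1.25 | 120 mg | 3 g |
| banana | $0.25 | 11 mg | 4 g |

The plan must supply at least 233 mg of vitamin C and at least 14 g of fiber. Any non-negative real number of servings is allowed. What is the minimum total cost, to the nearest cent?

$2.72

This is a tiny linear program; its minimum lies at a vertex of the feasible set. List the vertices and price them.
avocado only: max(233/6, 14/7) = 38.83 servings → $73.78.
sweet potato only: max(233/34, 14/4) = 6.853 servings → $4.80.
kale only: max(233/120, 14/3) = 4.667 servings → $5.83.
banana only: max(233/11, 14/4) = 21.18 servings → $5.30.
avocado + sweet potato: the both-tight solution has a negative serving — not a feasible corner.
avocado + kale with both tight: 1.193 servings and 1.882 servings → $4.62.
avocado + banana with both targets exact would need a negative amount; discard.
sweet potato + kale with both tight: 2.595 servings and 1.206 servings → $3.32.
sweet potato + banana with both targets exact would need a negative amount; discard.
kale + banana with both tight: 1.74 servings and 2.195 servings → $2.72.
So the least-cost plan costs $2.72.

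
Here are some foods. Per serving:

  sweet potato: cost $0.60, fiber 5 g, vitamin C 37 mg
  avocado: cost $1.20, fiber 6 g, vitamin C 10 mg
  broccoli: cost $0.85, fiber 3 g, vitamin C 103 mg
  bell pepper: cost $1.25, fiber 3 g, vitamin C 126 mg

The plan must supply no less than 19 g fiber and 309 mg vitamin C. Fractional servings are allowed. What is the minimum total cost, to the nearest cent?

$3.30

sweet potato only: max(19/5, 309/37) = 8.351 servings → $5.01.
avocado only: max(19/6, 309/10) = 30.9 servings → $37.08.
broccoli only: max(19/3, 309/103) = 6.333 servings → $5.38.
bell pepper only: max(19/3, 309/126) = 6.333 servings → $7.92.
sweet potato + avocado with both targets exact would need a negative amount; discard.
sweet potato + broccoli with both tight: 2.55 servings and 2.084 servings → $3.30.
sweet potato + bell pepper with both tight: 2.827 servings and 1.622 servings → $3.72.
avocado + broccoli with both tight: 1.752 servings and 2.83 servings → $4.51.
avocado + bell pepper with both tight: 2.021 servings and 2.292 servings → $5.29.
broccoli + bell pepper with both targets exact would need a negative amount; discard.
So the least-cost plan costs $3.30.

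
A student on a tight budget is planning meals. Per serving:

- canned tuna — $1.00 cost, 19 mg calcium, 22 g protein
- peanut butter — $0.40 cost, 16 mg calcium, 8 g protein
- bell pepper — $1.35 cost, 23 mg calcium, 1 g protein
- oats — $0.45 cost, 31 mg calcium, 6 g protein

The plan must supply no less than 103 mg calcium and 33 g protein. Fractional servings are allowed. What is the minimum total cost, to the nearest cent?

Minimising a linear cost over {calcium ≥ 103, protein ≥ 33, servings ≥ 0} — the optimum is at a vertex, using one or two foods.
canned tuna only: max(103/19, 33/22) = 5.421 servings → $5.42.
peanut butter only: max(103/16, 33/8) = 6.438 servings → $2.58.
bell pepper only: max(103/23, 33/1) = 33 servings → $44.55.
oats only: max(103/31, 33/6) = 5.5 servings → $2.48.
canned tuna + peanut butter: intersection lies outside the first quadrant.
canned tuna + bell pepper with both tight: 1.347 servings and 3.366 servings → $5.89.
canned tuna + oats with both tight: 0.713 servings and 2.886 servings → $2.01.
peanut butter + bell pepper with both tight: 3.905 servings and 1.762 servings → $3.94.
peanut butter + oats with both tight: 2.664 servings and 1.947 servings → $1.94.
bell pepper + oats: intersection lies outside the first quadrant.
The minimum over all feasible corners is $1.94.

$1.94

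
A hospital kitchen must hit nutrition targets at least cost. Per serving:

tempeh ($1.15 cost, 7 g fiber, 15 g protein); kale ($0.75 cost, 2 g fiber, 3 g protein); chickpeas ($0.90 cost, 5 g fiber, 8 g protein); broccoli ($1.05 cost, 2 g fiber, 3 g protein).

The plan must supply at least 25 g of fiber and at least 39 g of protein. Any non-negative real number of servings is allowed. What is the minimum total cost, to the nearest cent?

$4.11

Compare the cost at each extreme point of the feasible region.
tempeh only: max(25/7, 39/15) = 3.571 servings → $4.11.
kale only: max(25/2, 39/3) = 13 servings → $9.75.
chickpeas only: max(25/5, 39/8) = 5 servings → $4.50.
broccoli only: max(25/2, 39/3) = 13 servings → $13.65.
tempeh + kale with both tight: 0.3333 servings and 11.33 servings → $8.88.
tempeh + chickpeas: intersection lies outside the first quadrant.
tempeh + broccoli with both tight: 0.3333 servings and 11.33 servings → $12.28.
kale + chickpeas with both tight: 5 servings and 3 servings → $6.45.
kale + broccoli (both tight): parallel constraints — no distinct corner.
chickpeas + broccoli with both tight: 3 servings and 5 servings → $7.95.
The minimum over all feasible corners is $4.11.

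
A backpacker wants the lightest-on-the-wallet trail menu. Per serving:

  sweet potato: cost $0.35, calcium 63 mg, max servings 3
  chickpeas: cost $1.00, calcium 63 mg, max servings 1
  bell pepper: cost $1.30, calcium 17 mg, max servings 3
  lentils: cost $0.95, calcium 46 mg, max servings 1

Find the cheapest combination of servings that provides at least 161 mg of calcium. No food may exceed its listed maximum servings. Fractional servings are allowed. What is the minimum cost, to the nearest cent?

Cost per mg of calcium: sweet potato $0.0056, chickpeas $0.0159, lentils $0.0207, bell pepper $0.0765.
Take 2.556 servings of sweet potato: +161.0 mg calcium for $0.89 (total $0.89, still need 0.0 mg).
Filling from the cheapest source first is optimal under one linear minimum: $0.89.

$0.89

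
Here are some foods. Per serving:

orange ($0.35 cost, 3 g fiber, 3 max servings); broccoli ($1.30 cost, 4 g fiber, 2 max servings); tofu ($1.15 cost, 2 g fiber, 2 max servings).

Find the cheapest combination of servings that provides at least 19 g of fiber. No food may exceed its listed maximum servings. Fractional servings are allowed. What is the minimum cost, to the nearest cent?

$4.80

Cost per g of fiber: orange $0.1167, broccoli $0.3250, tofu $0.5750.
Take 3 servings of orange: +9.0 g fiber for $1.05 (total $1.05, still need 10.0 g).
Take 2 servings of broccoli: +8.0 g fiber for $2.60 (total $3.65, still need 2.0 g).
Take 1 serving of tofu: +2.0 g fiber for $1.15 (total $4.80, still need 0.0 g).
Filling from the cheapest source first is optimal under one linear minimum: $4.80.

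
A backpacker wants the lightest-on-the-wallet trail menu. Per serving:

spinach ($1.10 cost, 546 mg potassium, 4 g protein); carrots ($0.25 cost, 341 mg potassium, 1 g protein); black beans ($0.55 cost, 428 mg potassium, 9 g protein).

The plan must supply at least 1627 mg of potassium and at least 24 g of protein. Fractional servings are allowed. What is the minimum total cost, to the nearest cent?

$1.78

spinach only: max(1627/546, 24/4) = 6 servings → $6.60.
carrots only: max(1627/341, 24/1) = 24 servings → $6.00.
black beans only: max(1627/428, 24/9) = 3.801 servings → $2.09.
spinach + carrots: the both-tight solution has a negative serving — not a feasible corner.
spinach + black beans with both tight: 1.365 servings and 2.06 servings → $2.63.
carrots + black beans with both tight: 1.655 servings and 2.483 servings → $1.78.
The minimum over all feasible corners is $1.78.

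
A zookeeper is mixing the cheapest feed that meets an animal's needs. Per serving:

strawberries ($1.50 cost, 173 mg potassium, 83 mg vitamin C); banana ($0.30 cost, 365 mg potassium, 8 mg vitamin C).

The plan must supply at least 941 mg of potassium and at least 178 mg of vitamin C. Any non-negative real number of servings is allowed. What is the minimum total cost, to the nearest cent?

$3.47

strawberries only: max(941/173, 178/83) = 5.439 servings → $8.16.
banana only: max(941/365, 178/8) = 22.25 servings → $6.67.
strawberries + banana with both tight: 1.987 servings and 1.636 servings → $3.47.
Cheapest feasible corner: $3.47.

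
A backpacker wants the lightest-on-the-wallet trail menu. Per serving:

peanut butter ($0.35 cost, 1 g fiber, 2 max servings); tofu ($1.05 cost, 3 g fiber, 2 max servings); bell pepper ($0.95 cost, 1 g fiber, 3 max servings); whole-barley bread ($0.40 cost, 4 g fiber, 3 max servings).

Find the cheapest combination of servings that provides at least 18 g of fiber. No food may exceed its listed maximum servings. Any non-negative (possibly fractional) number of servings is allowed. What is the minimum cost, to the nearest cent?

$3.30

Cost per g of fiber: whole-barley bread $0.1000, peanut butter $0.3500, tofu $0.3500, bell pepper $0.9500.
Take 3 servings of whole-barley bread: +12.0 g fiber for $1.20 (total $1.20, still need 6.0 g).
Take 2 servings of peanut butter: +2.0 g fiber for $0.70 (total $1.90, still need 4.0 g).
Take 1.333 servings of tofu: +4.0 g fiber for $1.40 (total $3.30, still need 0.0 g).
Filling from the cheapest source first is optimal under one linear minimum: $3.30.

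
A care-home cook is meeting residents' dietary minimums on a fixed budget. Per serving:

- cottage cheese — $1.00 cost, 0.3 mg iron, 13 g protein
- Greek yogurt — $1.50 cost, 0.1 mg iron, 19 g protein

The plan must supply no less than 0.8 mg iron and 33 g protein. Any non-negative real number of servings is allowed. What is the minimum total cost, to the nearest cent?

A basic optimal solution has at most two foods positive. Try each food alone and each pair with both targets met exactly.
cottage cheese only: max(0.8/0.3, 33/13) = 2.667 servings → $2.67.
Greek yogurt only: max(0.8/0.1, 33/19) = 8 servings → $12.00.
cottage cheese + Greek yogurt: the both-tight solution has a negative serving — not a feasible corner.
The minimum over all feasible corners is $2.67.

$2.67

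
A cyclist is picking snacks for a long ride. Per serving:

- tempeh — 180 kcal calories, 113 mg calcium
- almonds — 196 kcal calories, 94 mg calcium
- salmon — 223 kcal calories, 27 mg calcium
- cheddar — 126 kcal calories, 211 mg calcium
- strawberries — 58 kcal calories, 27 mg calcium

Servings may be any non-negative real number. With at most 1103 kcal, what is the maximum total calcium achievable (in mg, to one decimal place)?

1847.1 mg

Calcium per kcal: cheddar 1.675, tempeh 0.6278, almonds 0.4796, strawberries 0.4655, salmon 0.1211.
With no serving limits, spend the whole calories allowance on cheddar: 1103 kcal / 126 kcal × 211 mg = 1847.1 mg.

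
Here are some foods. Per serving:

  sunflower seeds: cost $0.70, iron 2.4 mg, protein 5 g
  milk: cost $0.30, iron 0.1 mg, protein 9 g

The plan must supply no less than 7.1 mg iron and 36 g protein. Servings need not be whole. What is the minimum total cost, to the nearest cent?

$2.72

Check every corner: each single food scaled to meet both minima, and each pair solved so both constraints bind.
sunflower seeds only: max(7.1/2.4, 36/5) = 7.2 servings → $5.04.
milk only: max(7.1/0.1, 36/9) = 71 servings → $21.30.
sunflower seeds + milk with both tight: 2.858 servings and 2.412 servings → $2.72.
So the least-cost plan costs $2.72.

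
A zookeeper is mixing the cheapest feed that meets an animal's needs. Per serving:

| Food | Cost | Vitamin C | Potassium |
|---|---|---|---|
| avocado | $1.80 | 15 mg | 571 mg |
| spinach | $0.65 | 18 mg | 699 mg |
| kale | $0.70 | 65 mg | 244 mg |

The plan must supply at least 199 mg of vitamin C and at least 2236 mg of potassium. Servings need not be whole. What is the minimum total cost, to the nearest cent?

Minimising a linear cost over {vitamin C ≥ 199, potassium ≥ 2236, servings ≥ 0} — the optimum is at a vertex, using one or two foods.
avocado only: max(199/15, 2236/571) = 13.27 servings → $23.88.
spinach only: max(199/18, 2236/699) = 11.06 servings → $7.19.
kale only: max(199/65, 2236/244) = 9.164 servings → $6.41.
avocado + spinach with both targets exact would need a negative amount; discard.
avocado + kale with both tight: 2.893 servings and 2.394 servings → $6.88.
spinach + kale with both tight: 2.358 servings and 2.409 servings → $3.22.
Cheapest feasible corner: $3.22.

$3.22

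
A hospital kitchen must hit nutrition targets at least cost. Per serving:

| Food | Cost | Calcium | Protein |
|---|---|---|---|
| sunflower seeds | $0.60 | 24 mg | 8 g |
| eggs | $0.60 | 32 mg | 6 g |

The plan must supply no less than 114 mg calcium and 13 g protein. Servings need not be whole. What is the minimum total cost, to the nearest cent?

$2.14

With two linear requirements the optimum uses one or two foods; enumerate the corners.
sunflower seeds only: max(114/24, 13/8) = 4.75 servings → $2.85.
eggs only: max(114/32, 13/6) = 3.562 servings → $2.14.
sunflower seeds + eggs: intersection lies outside the first quadrant.
Cheapest feasible corner: $2.14.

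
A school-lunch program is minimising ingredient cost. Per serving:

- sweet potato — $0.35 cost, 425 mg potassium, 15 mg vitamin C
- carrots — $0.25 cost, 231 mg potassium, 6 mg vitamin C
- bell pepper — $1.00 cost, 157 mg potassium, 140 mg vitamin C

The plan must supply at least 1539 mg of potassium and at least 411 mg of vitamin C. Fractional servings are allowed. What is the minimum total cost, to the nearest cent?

$3.58

Compare the cost at each extreme point of the feasible region.
sweet potato only: max(1539/425, 411/15) = 27.4 servings → $9.59.
carrots only: max(1539/231, 411/6) = 68.5 servings → $17.12.
bell pepper only: max(1539/157, 411/140) = 9.803 servings → $9.80.
sweet potato + carrots: the both-tight solution has a negative serving — not a feasible corner.
sweet potato + bell pepper with both tight: 2.641 servings and 2.653 servings → $3.58.
carrots + bell pepper with both tight: 4.807 servings and 2.73 servings → $3.93.
The minimum over all feasible corners is $3.58.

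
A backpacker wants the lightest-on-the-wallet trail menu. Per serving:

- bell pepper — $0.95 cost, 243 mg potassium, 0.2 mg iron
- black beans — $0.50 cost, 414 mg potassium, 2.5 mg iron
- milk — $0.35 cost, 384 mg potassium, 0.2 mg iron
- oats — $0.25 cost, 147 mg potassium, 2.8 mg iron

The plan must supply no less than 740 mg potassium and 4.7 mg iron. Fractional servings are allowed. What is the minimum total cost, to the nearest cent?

$0.86

A basic optimal solution has at most two foods positive. Try each food alone and each pair with both targets met exactly.
bell pepper only: max(740/243, 4.7/0.2) = 23.5 servings → $22.32.
black beans only: max(740/414, 4.7/2.5) = 1.88 servings → $0.94.
milk only: max(740/384, 4.7/0.2) = 23.5 servings → $8.22.
oats only: max(740/147, 4.7/2.8) = 5.034 servings → $1.26.
bell pepper + black beans: the both-tight solution has a negative serving — not a feasible corner.
bell pepper + milk: the both-tight solution has a negative serving — not a feasible corner.
bell pepper + oats with both tight: 2.122 servings and 1.527 servings → $2.40.
black beans + milk: intersection lies outside the first quadrant.
black beans + oats with both tight: 1.744 servings and 0.121 servings → $0.90.
milk + oats with both tight: 1.321 servings and 1.584 servings → $0.86.
Cheapest feasible corner: $0.86.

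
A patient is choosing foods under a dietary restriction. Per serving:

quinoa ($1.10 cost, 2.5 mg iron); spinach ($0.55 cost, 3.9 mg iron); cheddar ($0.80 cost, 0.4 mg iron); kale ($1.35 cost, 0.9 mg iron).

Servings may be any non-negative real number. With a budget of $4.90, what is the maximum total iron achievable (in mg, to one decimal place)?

34.7 mg

Iron per dollar: spinach 7.091, quinoa 2.273, kale 0.6667, cheddar 0.5.
With no serving limits, spend the whole cost allowance on spinach: $4.90 / $0.55 × 3.9 mg = 34.7 mg.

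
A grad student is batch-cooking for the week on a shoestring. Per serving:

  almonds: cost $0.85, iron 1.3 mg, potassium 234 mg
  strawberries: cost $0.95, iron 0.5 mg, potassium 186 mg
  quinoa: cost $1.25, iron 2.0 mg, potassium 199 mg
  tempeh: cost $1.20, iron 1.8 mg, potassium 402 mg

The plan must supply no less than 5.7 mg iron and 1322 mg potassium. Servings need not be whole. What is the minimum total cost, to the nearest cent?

Compare the cost at each extreme point of the feasible region.
almonds only: max(5.7/1.3, 1322/234) = 5.65 servings → $4.80.
strawberries only: max(5.7/0.5, 1322/186) = 11.4 servings → $10.83.
quinoa only: max(5.7/2.0, 1322/199) = 6.643 servings → $8.30.
tempeh only: max(5.7/1.8, 1322/402) = 3.289 servings → $3.95.
almonds + strawberries with both tight: 3.199 servings and 3.083 servings → $5.65.
almonds + quinoa: the both-tight solution has a negative serving — not a feasible corner.
almonds + tempeh: intersection lies outside the first quadrant.
strawberries + quinoa with both tight: 5.54 servings and 1.465 servings → $7.09.
strawberries + tempeh with both tight: 0.6592 servings and 2.984 servings → $4.21.
quinoa + tempeh: the both-tight solution has a negative serving — not a feasible corner.
Cheapest feasible corner: $3.95.

$3.95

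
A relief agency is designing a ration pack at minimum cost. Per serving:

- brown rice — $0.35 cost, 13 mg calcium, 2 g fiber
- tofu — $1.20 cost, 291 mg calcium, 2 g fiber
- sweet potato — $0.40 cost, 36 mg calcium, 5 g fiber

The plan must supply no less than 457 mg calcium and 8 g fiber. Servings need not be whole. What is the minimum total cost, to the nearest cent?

Two binding constraints pin down two serving amounts, so the optimal mix uses at most two foods. The candidates are each food alone (scaled to the tighter of calcium/fiber) and each pair with both constraints tight.
brown rice only: max(457/13, 8/2) = 35.15 servings → $12.30.
tofu only: max(457/291, 8/2) = 4 servings → $4.80.
sweet potato only: max(457/36, 8/5) = 12.69 servings → $5.08.
brown rice + tofu with both tight: 2.543 servings and 1.457 servings → $2.64.
brown rice + sweet potato with both targets exact would need a negative amount; discard.
tofu + sweet potato with both tight: 1.444 servings and 1.022 servings → $2.14.
So the least-cost plan costs $2.14.

$2.14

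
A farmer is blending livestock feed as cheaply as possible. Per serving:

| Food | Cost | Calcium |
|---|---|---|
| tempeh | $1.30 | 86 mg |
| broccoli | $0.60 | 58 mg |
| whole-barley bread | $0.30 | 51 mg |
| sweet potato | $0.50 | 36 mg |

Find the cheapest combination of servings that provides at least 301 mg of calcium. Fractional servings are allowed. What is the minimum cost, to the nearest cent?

Cost per mg of calcium: whole-barley bread $0.0059, broccoli $0.0103, sweet potato $0.0139, tempeh $0.0151.
With no serving limits, use only whole-barley bread: 301 mg / 51 mg = 5.902 servings × $0.30 = $1.77.

$1.77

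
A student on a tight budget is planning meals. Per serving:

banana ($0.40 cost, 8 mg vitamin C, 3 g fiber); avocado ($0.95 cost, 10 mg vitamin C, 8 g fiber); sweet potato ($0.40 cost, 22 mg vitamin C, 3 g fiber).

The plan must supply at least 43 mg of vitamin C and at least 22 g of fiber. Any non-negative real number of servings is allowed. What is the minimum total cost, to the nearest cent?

At the optimum either one food covers both requirements or two foods hit both targets exactly; no other combination can be cheaper.
banana only: max(43/8, 22/3) = 7.333 servings → $2.93.
avocado only: max(43/10, 22/8) = 4.3 servings → $4.08.
sweet potato only: max(43/22, 22/3) = 7.333 servings → $2.93.
banana + avocado with both tight: 3.647 servings and 1.382 servings → $2.77.
banana + sweet potato: the both-tight solution has a negative serving — not a feasible corner.
avocado + sweet potato with both tight: 2.432 servings and 0.8493 servings → $2.65.
The minimum over all feasible corners is $2.65.

$2.65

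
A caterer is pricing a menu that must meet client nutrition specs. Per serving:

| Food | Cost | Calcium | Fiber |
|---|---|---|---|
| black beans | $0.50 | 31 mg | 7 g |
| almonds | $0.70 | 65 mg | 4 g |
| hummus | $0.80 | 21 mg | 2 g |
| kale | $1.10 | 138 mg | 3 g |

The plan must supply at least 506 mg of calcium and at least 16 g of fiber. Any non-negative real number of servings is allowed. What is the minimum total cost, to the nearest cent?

$4.23

With two linear requirements the optimum uses one or two foods; enumerate the corners.
black beans only: max(506/31, 16/7) = 16.32 servings → $8.16.
almonds only: max(506/65, 16/4) = 7.785 servings → $5.45.
hummus only: max(506/21, 16/2) = 24.1 servings → $19.28.
kale only: max(506/138, 16/3) = 5.333 servings → $5.87.
black beans + almonds: the both-tight solution has a negative serving — not a feasible corner.
black beans + hummus: the both-tight solution has a negative serving — not a feasible corner.
black beans + kale with both tight: 0.7904 servings and 3.489 servings → $4.23.
almonds + hummus: the both-tight solution has a negative serving — not a feasible corner.
almonds + kale with both tight: 1.933 servings and 2.756 servings → $4.38.
hummus + kale with both tight: 3.239 servings and 3.174 servings → $6.08.
Cheapest feasible corner: $4.23.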